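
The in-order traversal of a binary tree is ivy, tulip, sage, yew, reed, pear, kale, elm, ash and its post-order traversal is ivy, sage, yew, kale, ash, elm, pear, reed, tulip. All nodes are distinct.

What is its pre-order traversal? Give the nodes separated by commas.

tulip, ivy, reed, yew, sage, pear, elm, kale, ash

The last element of post-order is the root; it splits in-order into left and right subtrees.
Root tulip: left subtree has 1 node {ivy}, right has 7 {sage, yew, reed, pear, kale, elm, ash}.
  Root reed: left subtree has 2 nodes {sage, yew}, right has 4 {pear, kale, elm, ash}.
    Root yew: left subtree has 1 node {sage}, right has 0 { }.
    Root pear: left subtree has 0 nodes { }, right has 3 {kale, elm, ash}.
      Root elm: left subtree has 1 node {kale}, right has 1 {ash}.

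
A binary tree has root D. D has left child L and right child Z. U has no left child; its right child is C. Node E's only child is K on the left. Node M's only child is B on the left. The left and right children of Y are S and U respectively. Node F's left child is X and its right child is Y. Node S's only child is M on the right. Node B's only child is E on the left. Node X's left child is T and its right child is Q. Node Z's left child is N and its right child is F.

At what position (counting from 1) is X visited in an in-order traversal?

6

In-order visits the left subtree, then the node, then the right subtree.
At D: go left to L.
  L is a leaf — visit L.
Visit D.
At D: go right to Z.
  At Z: go left to N.
    N is a leaf — visit N.
  Visit Z.
  At Z: go right to F.
    At F: go left to X.
      At X: go left to T.
        T is a leaf — visit T.
      Visit X.
      At X: go right to Q.
        Q is a leaf — visit Q.
    Visit F.
    At F: go right to Y.
      At Y: go left to S.
        At S: no left child.
        Visit S.
        At S: go right to M.
          At M: go left to B.
            At B: go left to E.
              At E: go left to K.
                K is a leaf — visit K.
              Visit E.
              At E: no right child.
            Visit B.
            At B: no right child.
          Visit M.
          At M: no right child.
      Visit Y.
      At Y: go right to U.
        At U: no left child.
        Visit U.
        At U: go right to C.
          C is a leaf — visit C.
Full in-order sequence: L, D, N, Z, T, X, Q, F, S, K, E, B, M, Y, U, C.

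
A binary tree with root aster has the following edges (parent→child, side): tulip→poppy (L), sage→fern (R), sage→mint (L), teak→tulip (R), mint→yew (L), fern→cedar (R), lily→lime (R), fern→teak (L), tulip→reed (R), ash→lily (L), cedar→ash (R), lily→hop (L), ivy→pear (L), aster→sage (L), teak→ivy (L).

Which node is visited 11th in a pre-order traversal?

Pre-order visits the node, then its left subtree, then its right subtree.
Visit aster.
At aster: go left to sage.
  Visit sage.
  At sage: go left to mint.
    Visit mint.
    At mint: go left to yew.
      yew is a leaf — visit yew.
    At mint: no right child.
  At sage: go right to fern.
    Visit fern.
    At fern: go left to teak.
      Visit teak.
      At teak: go left to ivy.
        Visit ivy.
        At ivy: go left to pear.
          pear is a leaf — visit pear.
        At ivy: no right child.
      At teak: go right to tulip.
        Visit tulip.
        At tulip: go left to poppy.
          poppy is a leaf — visit poppy.
        At tulip: go right to reed.
          reed is a leaf — visit reed.
    At fern: go right to cedar.
      Visit cedar.
      At cedar: no left child.
      At cedar: go right to ash.
        Visit ash.
        At ash: go left to lily.
          Visit lily.
          At lily: go left to hop.
            hop is a leaf — visit hop.
          At lily: go right to lime.
            lime is a leaf — visit lime.
        At ash: no right child.
At aster: no right child.
Full pre-order sequence: aster, sage, mint, yew, fern, teak, ivy, pear, tulip, poppy, reed, cedar, ash, lily, hop, lime.

reed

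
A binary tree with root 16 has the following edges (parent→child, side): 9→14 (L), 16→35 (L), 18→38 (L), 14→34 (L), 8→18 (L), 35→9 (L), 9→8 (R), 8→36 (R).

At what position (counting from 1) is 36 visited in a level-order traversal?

Level-order visits nodes level by level from the root, left to right within each level.
Level 0: 16
Level 1: 35
Level 2: 9
Level 3: 14, 8
Level 4: 34, 18, 36
Level 5: 38
Full level-order sequence: 16, 35, 9, 14, 8, 34, 18, 36, 38.

8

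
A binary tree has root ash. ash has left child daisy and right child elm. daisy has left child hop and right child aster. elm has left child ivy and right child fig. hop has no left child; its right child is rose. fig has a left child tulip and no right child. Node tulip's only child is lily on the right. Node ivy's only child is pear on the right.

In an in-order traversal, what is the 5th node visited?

In-order visits the left subtree, then the node, then the right subtree.
At ash: go left to daisy.
  At daisy: go left to hop.
    At hop: no left child.
    Visit hop.
    At hop: go right to rose.
      rose is a leaf — visit rose.
  Visit daisy.
  At daisy: go right to aster.
    aster is a leaf — visit aster.
Visit ash.
At ash: go right to elm.
  At elm: go left to ivy.
    At ivy: no left child.
    Visit ivy.
    At ivy: go right to pear.
      pear is a leaf — visit pear.
  Visit elm.
  At elm: go right to fig.
    At fig: go left to tulip.
      At tulip: no left child.
      Visit tulip.
      At tulip: go right to lily.
        lily is a leaf — visit lily.
    Visit fig.
    At fig: no right child.
Full in-order sequence: hop, rose, daisy, aster, ash, ivy, pear, elm, tulip, lily, fig.

ash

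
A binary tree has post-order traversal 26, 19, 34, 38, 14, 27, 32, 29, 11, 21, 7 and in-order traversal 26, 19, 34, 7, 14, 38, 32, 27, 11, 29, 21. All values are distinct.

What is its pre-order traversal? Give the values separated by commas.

The last element of post-order is the root; it splits in-order into left and right subtrees.
Root 7: left subtree has 3 nodes {26, 19, 34}, right has 7 {14, 38, 32, 27, 11, 29, 21}.
  Root 34: left subtree has 2 nodes {26, 19}, right has 0 { }.
    Root 19: left subtree has 1 node {26}, right has 0 { }.
  Root 21: left subtree has 6 nodes {14, 38, 32, 27, 11, 29}, right has 0 { }.
    Root 11: left subtree has 4 nodes {14, 38, 32, 27}, right has 1 {29}.
      Root 32: left subtree has 2 nodes {14, 38}, right has 1 {27}.
        Root 14: left subtree has 0 nodes { }, right has 1 {38}.

7, 34, 19, 26, 21, 11, 32, 14, 38, 27, 29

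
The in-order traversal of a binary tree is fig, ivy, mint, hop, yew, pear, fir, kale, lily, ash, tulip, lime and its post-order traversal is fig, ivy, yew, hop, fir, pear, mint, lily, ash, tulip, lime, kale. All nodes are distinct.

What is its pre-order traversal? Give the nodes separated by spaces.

The last element of post-order is the root; it splits in-order into left and right subtrees.
Root kale: left subtree has 7 nodes {fig, ivy, mint, hop, yew, pear, fir}, right has 4 {lily, ash, tulip, lime}.
  Root mint: left subtree has 2 nodes {fig, ivy}, right has 4 {hop, yew, pear, fir}.
    Root ivy: left subtree has 1 node {fig}, right has 0 { }.
    Root pear: left subtree has 2 nodes {hop, yew}, right has 1 {fir}.
      Root hop: left subtree has 0 nodes { }, right has 1 {yew}.
  Root lime: left subtree has 3 nodes {lily, ash, tulip}, right has 0 { }.
    Root tulip: left subtree has 2 nodes {lily, ash}, right has 0 { }.
      Root ash: left subtree has 1 node {lily}, right has 0 { }.

kale mint ivy fig pear hop yew fir lime tulip ash lily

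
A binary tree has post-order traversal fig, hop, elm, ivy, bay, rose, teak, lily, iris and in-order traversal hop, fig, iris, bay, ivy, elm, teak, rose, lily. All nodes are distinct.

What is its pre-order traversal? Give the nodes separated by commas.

iris, hop, fig, lily, teak, bay, ivy, elm, rose

The last element of post-order is the root; it splits in-order into left and right subtrees.
Root iris: left subtree has 2 nodes {hop, fig}, right has 6 {bay, ivy, elm, teak, rose, lily}.
  Root hop: left subtree has 0 nodes { }, right has 1 {fig}.
  Root lily: left subtree has 5 nodes {bay, ivy, elm, teak, rose}, right has 0 { }.
    Root teak: left subtree has 3 nodes {bay, ivy, elm}, right has 1 {rose}.
      Root bay: left subtree has 0 nodes { }, right has 2 {ivy, elm}.
        Root ivy: left subtree has 0 nodes { }, right has 1 {elm}.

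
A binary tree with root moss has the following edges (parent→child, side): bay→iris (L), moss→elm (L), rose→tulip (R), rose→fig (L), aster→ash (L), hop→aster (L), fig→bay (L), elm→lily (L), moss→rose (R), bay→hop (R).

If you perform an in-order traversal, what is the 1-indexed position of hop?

8

In-order visits the left subtree, then the node, then the right subtree.
At moss: go left to elm.
  At elm: go left to lily.
    lily is a leaf — visit lily.
  Visit elm.
  At elm: no right child.
Visit moss.
At moss: go right to rose.
  At rose: go left to fig.
    At fig: go left to bay.
      At bay: go left to iris.
        iris is a leaf — visit iris.
      Visit bay.
      At bay: go right to hop.
        At hop: go left to aster.
          At aster: go left to ash.
            ash is a leaf — visit ash.
          Visit aster.
          At aster: no right child.
        Visit hop.
        At hop: no right child.
    Visit fig.
    At fig: no right child.
  Visit rose.
  At rose: go right to tulip.
    tulip is a leaf — visit tulip.
Full in-order sequence: lily, elm, moss, iris, bay, ash, aster, hop, fig, rose, tulip.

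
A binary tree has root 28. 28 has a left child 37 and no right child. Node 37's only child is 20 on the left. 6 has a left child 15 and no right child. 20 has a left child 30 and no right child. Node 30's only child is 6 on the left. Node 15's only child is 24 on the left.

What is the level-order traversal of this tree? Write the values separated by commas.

28, 37, 20, 30, 6, 15, 24

Level-order visits nodes level by level from the root, left to right within each level.
Level 0: 28
Level 1: 37
Level 2: 20
Level 3: 30
Level 4: 6
Level 5: 15
Level 6: 24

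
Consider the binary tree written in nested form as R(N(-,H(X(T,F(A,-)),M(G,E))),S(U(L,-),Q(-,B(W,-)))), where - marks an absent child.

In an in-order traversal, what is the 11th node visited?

In-order visits the left subtree, then the node, then the right subtree.
At R: go left to N.
  At N: no left child.
  Visit N.
  At N: go right to H.
    At H: go left to X.
      At X: go left to T.
        T is a leaf — visit T.
      Visit X.
      At X: go right to F.
        At F: go left to A.
          A is a leaf — visit A.
        Visit F.
        At F: no right child.
    Visit H.
    At H: go right to M.
      At M: go left to G.
        G is a leaf — visit G.
      Visit M.
      At M: go right to E.
        E is a leaf — visit E.
Visit R.
At R: go right to S.
  At S: go left to U.
    At U: go left to L.
      L is a leaf — visit L.
    Visit U.
    At U: no right child.
  Visit S.
  At S: go right to Q.
    At Q: no left child.
    Visit Q.
    At Q: go right to B.
      At B: go left to W.
        W is a leaf — visit W.
      Visit B.
      At B: no right child.
Full in-order sequence: N, T, X, A, F, H, G, M, E, R, L, U, S, Q, W, B.

L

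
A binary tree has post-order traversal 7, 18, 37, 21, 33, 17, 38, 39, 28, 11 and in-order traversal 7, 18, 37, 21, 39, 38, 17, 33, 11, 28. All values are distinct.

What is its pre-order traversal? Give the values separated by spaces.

The last element of post-order is the root; it splits in-order into left and right subtrees.
Root 11: left subtree has 8 nodes {7, 18, 37, 21, 39, 38, 17, 33}, right has 1 {28}.
  Root 39: left subtree has 4 nodes {7, 18, 37, 21}, right has 3 {38, 17, 33}.
    Root 21: left subtree has 3 nodes {7, 18, 37}, right has 0 { }.
      Root 37: left subtree has 2 nodes {7, 18}, right has 0 { }.
        Root 18: left subtree has 1 node {7}, right has 0 { }.
    Root 38: left subtree has 0 nodes { }, right has 2 {17, 33}.
      Root 17: left subtree has 0 nodes { }, right has 1 {33}.

11 39 21 37 18 7 38 17 33 28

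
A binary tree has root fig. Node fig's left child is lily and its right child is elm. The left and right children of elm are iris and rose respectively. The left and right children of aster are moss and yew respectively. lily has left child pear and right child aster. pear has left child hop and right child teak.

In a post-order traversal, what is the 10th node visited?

Post-order visits the left subtree, then the right subtree, then the node.
At fig: go left to lily.
  At lily: go left to pear.
    At pear: go left to hop.
      hop is a leaf — visit hop.
    At pear: go right to teak.
      teak is a leaf — visit teak.
    Visit pear.
  At lily: go right to aster.
    At aster: go left to moss.
      moss is a leaf — visit moss.
    At aster: go right to yew.
      yew is a leaf — visit yew.
    Visit aster.
  Visit lily.
At fig: go right to elm.
  At elm: go left to iris.
    iris is a leaf — visit iris.
  At elm: go right to rose.
    rose is a leaf — visit rose.
  Visit elm.
Visit fig.
Full post-order sequence: hop, teak, pear, moss, yew, aster, lily, iris, rose, elm, fig.

elm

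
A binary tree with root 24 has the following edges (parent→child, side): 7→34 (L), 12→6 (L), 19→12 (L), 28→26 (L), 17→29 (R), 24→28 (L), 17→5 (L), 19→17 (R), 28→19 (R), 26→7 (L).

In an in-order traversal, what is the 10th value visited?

29

In-order visits the left subtree, then the node, then the right subtree.
At 24: go left to 28.
  At 28: go left to 26.
    At 26: go left to 7.
      At 7: go left to 34.
        34 is a leaf — visit 34.
      Visit 7.
      At 7: no right child.
    Visit 26.
    At 26: no right child.
  Visit 28.
  At 28: go right to 19.
    At 19: go left to 12.
      At 12: go left to 6.
        6 is a leaf — visit 6.
      Visit 12.
      At 12: no right child.
    Visit 19.
    At 19: go right to 17.
      At 17: go left to 5.
        5 is a leaf — visit 5.
      Visit 17.
      At 17: go right to 29.
        29 is a leaf — visit 29.
Visit 24.
At 24: no right child.
Full in-order sequence: 34, 7, 26, 28, 6, 12, 19, 5, 17, 29, 24.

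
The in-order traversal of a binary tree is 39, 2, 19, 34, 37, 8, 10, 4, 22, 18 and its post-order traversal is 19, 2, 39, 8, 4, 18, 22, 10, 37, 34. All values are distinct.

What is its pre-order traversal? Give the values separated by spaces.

34 39 2 19 37 10 8 22 4 18

The last element of post-order is the root; it splits in-order into left and right subtrees.
Root 34: left subtree has 3 nodes {39, 2, 19}, right has 6 {37, 8, 10, 4, 22, 18}.
  Root 39: left subtree has 0 nodes { }, right has 2 {2, 19}.
    Root 2: left subtree has 0 nodes { }, right has 1 {19}.
  Root 37: left subtree has 0 nodes { }, right has 5 {8, 10, 4, 22, 18}.
    Root 10: left subtree has 1 node {8}, right has 3 {4, 22, 18}.
      Root 22: left subtree has 1 node {4}, right has 1 {18}.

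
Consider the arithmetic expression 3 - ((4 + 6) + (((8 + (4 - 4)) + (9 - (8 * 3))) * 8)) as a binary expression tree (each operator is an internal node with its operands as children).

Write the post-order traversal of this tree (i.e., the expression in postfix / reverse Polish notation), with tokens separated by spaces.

3 4 6 + 8 4 4 - + 9 8 3 * - + 8 * + -

Post-order on an expression tree gives postfix notation: for each operator, emit left operand, right operand, then the operator.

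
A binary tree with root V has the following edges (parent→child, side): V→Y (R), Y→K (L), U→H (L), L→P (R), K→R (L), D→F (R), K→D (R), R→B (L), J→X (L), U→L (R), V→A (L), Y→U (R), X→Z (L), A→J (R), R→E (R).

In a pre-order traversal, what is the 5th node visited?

Z

Pre-order visits the node, then its left subtree, then its right subtree.
Visit V.
At V: go left to A.
  Visit A.
  At A: no left child.
  At A: go right to J.
    Visit J.
    At J: go left to X.
      Visit X.
      At X: go left to Z.
        Z is a leaf — visit Z.
      At X: no right child.
    At J: no right child.
At V: go right to Y.
  Visit Y.
  At Y: go left to K.
    Visit K.
    At K: go left to R.
      Visit R.
      At R: go left to B.
        B is a leaf — visit B.
      At R: go right to E.
        E is a leaf — visit E.
    At K: go right to D.
      Visit D.
      At D: no left child.
      At D: go right to F.
        F is a leaf — visit F.
  At Y: go right to U.
    Visit U.
    At U: go left to H.
      H is a leaf — visit H.
    At U: go right to L.
      Visit L.
      At L: no left child.
      At L: go right to P.
        P is a leaf — visit P.
Full pre-order sequence: V, A, J, X, Z, Y, K, R, B, E, D, F, U, H, L, P.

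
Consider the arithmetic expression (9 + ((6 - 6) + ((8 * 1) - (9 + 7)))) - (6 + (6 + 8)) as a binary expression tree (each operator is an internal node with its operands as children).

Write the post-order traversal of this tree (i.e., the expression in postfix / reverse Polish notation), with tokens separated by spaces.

Post-order on an expression tree gives postfix notation: for each operator, emit left operand, right operand, then the operator.

9 6 6 - 8 1 * 9 7 + - + + 6 6 8 + + -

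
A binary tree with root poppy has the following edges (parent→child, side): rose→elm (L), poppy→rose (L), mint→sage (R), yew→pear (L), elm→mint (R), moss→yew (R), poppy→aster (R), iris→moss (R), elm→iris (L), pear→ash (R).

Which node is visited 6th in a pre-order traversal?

Pre-order visits the node, then its left subtree, then its right subtree.
Visit poppy.
At poppy: go left to rose.
  Visit rose.
  At rose: go left to elm.
    Visit elm.
    At elm: go left to iris.
      Visit iris.
      At iris: no left child.
      At iris: go right to moss.
        Visit moss.
        At moss: no left child.
        At moss: go right to yew.
          Visit yew.
          At yew: go left to pear.
            Visit pear.
            At pear: no left child.
            At pear: go right to ash.
              ash is a leaf — visit ash.
          At yew: no right child.
    At elm: go right to mint.
      Visit mint.
      At mint: no left child.
      At mint: go right to sage.
        sage is a leaf — visit sage.
  At rose: no right child.
At poppy: go right to aster.
  aster is a leaf — visit aster.
Full pre-order sequence: poppy, rose, elm, iris, moss, yew, pear, ash, mint, sage, aster.

yew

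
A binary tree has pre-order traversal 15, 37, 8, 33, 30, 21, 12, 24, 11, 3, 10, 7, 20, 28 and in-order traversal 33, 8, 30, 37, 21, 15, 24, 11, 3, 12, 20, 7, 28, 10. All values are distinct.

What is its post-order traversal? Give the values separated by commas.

The first element of pre-order is the root; it splits in-order into left and right subtrees.
Root 15: left subtree has 5 nodes {33, 8, 30, 37, 21}, right has 8 {24, 11, 3, 12, 20, 7, 28, 10}.
  Root 37: left subtree has 3 nodes {33, 8, 30}, right has 1 {21}.
    Root 8: left subtree has 1 node {33}, right has 1 {30}.
  Root 12: left subtree has 3 nodes {24, 11, 3}, right has 4 {20, 7, 28, 10}.
    Root 24: left subtree has 0 nodes { }, right has 2 {11, 3}.
      Root 11: left subtree has 0 nodes { }, right has 1 {3}.
    Root 10: left subtree has 3 nodes {20, 7, 28}, right has 0 { }.
      Root 7: left subtree has 1 node {20}, right has 1 {28}.

33, 30, 8, 21, 37, 3, 11, 24, 20, 28, 7, 10, 12, 15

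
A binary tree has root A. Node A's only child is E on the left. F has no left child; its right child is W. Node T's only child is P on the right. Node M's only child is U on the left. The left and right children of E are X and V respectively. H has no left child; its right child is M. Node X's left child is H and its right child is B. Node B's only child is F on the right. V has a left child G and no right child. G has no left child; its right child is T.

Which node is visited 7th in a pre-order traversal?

Pre-order visits the node, then its left subtree, then its right subtree.
Visit A.
At A: go left to E.
  Visit E.
  At E: go left to X.
    Visit X.
    At X: go left to H.
      Visit H.
      At H: no left child.
      At H: go right to M.
        Visit M.
        At M: go left to U.
          U is a leaf — visit U.
        At M: no right child.
    At X: go right to B.
      Visit B.
      At B: no left child.
      At B: go right to F.
        Visit F.
        At F: no left child.
        At F: go right to W.
          W is a leaf — visit W.
  At E: go right to V.
    Visit V.
    At V: go left to G.
      Visit G.
      At G: no left child.
      At G: go right to T.
        Visit T.
        At T: no left child.
        At T: go right to P.
          P is a leaf — visit P.
    At V: no right child.
At A: no right child.
Full pre-order sequence: A, E, X, H, M, U, B, F, W, V, G, T, P.

B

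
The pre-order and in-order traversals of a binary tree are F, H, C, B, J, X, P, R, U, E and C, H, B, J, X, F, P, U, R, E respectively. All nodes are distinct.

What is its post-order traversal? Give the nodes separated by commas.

The first element of pre-order is the root; it splits in-order into left and right subtrees.
Root F: left subtree has 5 nodes {C, H, B, J, X}, right has 4 {P, U, R, E}.
  Root H: left subtree has 1 node {C}, right has 3 {B, J, X}.
    Root B: left subtree has 0 nodes { }, right has 2 {J, X}.
      Root J: left subtree has 0 nodes { }, right has 1 {X}.
  Root P: left subtree has 0 nodes { }, right has 3 {U, R, E}.
    Root R: left subtree has 1 node {U}, right has 1 {E}.

C, X, J, B, H, U, E, R, P, F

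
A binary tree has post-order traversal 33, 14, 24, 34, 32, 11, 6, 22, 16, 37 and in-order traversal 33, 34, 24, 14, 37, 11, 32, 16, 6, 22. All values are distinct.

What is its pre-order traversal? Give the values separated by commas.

37, 34, 33, 24, 14, 16, 11, 32, 22, 6

The last element of post-order is the root; it splits in-order into left and right subtrees.
Root 37: left subtree has 4 nodes {33, 34, 24, 14}, right has 5 {11, 32, 16, 6, 22}.
  Root 34: left subtree has 1 node {33}, right has 2 {24, 14}.
    Root 24: left subtree has 0 nodes { }, right has 1 {14}.
  Root 16: left subtree has 2 nodes {11, 32}, right has 2 {6, 22}.
    Root 11: left subtree has 0 nodes { }, right has 1 {32}.
    Root 22: left subtree has 1 node {6}, right has 0 { }.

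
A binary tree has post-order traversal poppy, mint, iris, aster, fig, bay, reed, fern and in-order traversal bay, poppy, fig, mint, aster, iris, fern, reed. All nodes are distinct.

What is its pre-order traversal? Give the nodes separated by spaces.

The last element of post-order is the root; it splits in-order into left and right subtrees.
Root fern: left subtree has 6 nodes {bay, poppy, fig, mint, aster, iris}, right has 1 {reed}.
  Root bay: left subtree has 0 nodes { }, right has 5 {poppy, fig, mint, aster, iris}.
    Root fig: left subtree has 1 node {poppy}, right has 3 {mint, aster, iris}.
      Root aster: left subtree has 1 node {mint}, right has 1 {iris}.

fern bay fig poppy aster mint iris reed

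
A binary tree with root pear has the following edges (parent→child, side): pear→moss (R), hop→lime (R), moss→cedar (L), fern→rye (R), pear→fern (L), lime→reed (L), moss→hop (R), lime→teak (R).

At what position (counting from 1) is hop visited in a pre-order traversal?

Pre-order visits the node, then its left subtree, then its right subtree.
Visit pear.
At pear: go left to fern.
  Visit fern.
  At fern: no left child.
  At fern: go right to rye.
    rye is a leaf — visit rye.
At pear: go right to moss.
  Visit moss.
  At moss: go left to cedar.
    cedar is a leaf — visit cedar.
  At moss: go right to hop.
    Visit hop.
    At hop: no left child.
    At hop: go right to lime.
      Visit lime.
      At lime: go left to reed.
        reed is a leaf — visit reed.
      At lime: go right to teak.
        teak is a leaf — visit teak.
Full pre-order sequence: pear, fern, rye, moss, cedar, hop, lime, reed, teak.

6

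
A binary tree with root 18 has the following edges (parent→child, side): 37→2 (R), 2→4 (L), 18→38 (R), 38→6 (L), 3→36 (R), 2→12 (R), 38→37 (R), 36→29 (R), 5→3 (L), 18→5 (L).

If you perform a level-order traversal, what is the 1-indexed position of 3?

4

Level-order visits nodes level by level from the root, left to right within each level.
Level 0: 18
Level 1: 5, 38
Level 2: 3, 6, 37
Level 3: 36, 2
Level 4: 29, 4, 12
Full level-order sequence: 18, 5, 38, 3, 6, 37, 36, 2, 29, 4, 12.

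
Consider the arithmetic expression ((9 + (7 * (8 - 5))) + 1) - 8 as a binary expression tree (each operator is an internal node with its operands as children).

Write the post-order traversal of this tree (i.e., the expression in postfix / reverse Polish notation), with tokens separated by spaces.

9 7 8 5 - * + 1 + 8 -

Post-order on an expression tree gives postfix notation: for each operator, emit left operand, right operand, then the operator.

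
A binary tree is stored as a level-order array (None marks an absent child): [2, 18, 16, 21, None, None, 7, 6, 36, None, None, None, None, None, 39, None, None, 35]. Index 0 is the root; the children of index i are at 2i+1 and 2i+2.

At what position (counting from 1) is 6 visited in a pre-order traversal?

Pre-order visits the node, then its left subtree, then its right subtree.
Visit 2.
At 2: go left to 18.
  Visit 18.
  At 18: go left to 21.
    Visit 21.
    At 21: go left to 6.
      6 is a leaf — visit 6.
    At 21: go right to 36.
      Visit 36.
      At 36: go left to 35.
        35 is a leaf — visit 35.
      At 36: no right child.
  At 18: no right child.
At 2: go right to 16.
  Visit 16.
  At 16: no left child.
  At 16: go right to 7.
    Visit 7.
    At 7: no left child.
    At 7: go right to 39.
      39 is a leaf — visit 39.
Full pre-order sequence: 2, 18, 21, 6, 36, 35, 16, 7, 39.

4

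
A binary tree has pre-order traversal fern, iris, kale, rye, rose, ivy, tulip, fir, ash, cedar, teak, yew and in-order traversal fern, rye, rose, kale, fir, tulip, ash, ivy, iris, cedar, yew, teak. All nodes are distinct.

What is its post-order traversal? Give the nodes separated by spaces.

The first element of pre-order is the root; it splits in-order into left and right subtrees.
Root fern: left subtree has 0 nodes { }, right has 11 {rye, rose, kale, fir, tulip, ash, ivy, iris, cedar, yew, teak}.
  Root iris: left subtree has 7 nodes {rye, rose, kale, fir, tulip, ash, ivy}, right has 3 {cedar, yew, teak}.
    Root kale: left subtree has 2 nodes {rye, rose}, right has 4 {fir, tulip, ash, ivy}.
      Root rye: left subtree has 0 nodes { }, right has 1 {rose}.
      Root ivy: left subtree has 3 nodes {fir, tulip, ash}, right has 0 { }.
        Root tulip: left subtree has 1 node {fir}, right has 1 {ash}.
    Root cedar: left subtree has 0 nodes { }, right has 2 {yew, teak}.
      Root teak: left subtree has 1 node {yew}, right has 0 { }.

rose rye fir ash tulip ivy kale yew teak cedar iris fern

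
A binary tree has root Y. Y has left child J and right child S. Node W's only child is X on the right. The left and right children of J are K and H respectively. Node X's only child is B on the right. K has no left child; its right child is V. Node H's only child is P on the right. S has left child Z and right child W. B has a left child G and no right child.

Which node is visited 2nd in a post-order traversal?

Post-order visits the left subtree, then the right subtree, then the node.
At Y: go left to J.
  At J: go left to K.
    At K: no left child.
    At K: go right to V.
      V is a leaf — visit V.
    Visit K.
  At J: go right to H.
    At H: no left child.
    At H: go right to P.
      P is a leaf — visit P.
    Visit H.
  Visit J.
At Y: go right to S.
  At S: go left to Z.
    Z is a leaf — visit Z.
  At S: go right to W.
    At W: no left child.
    At W: go right to X.
      At X: no left child.
      At X: go right to B.
        At B: go left to G.
          G is a leaf — visit G.
        At B: no right child.
        Visit B.
      Visit X.
    Visit W.
  Visit S.
Visit Y.
Full post-order sequence: V, K, P, H, J, Z, G, B, X, W, S, Y.

K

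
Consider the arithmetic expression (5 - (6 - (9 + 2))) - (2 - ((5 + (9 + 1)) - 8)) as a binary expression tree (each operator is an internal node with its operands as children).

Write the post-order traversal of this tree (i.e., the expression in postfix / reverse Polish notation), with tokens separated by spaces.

5 6 9 2 + - - 2 5 9 1 + + 8 - - -

Post-order on an expression tree gives postfix notation: for each operator, emit left operand, right operand, then the operator.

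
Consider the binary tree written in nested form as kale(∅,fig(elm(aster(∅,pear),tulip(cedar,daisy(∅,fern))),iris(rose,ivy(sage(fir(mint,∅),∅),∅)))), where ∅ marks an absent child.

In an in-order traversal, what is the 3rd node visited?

pear

In-order visits the left subtree, then the node, then the right subtree.
At kale: no left child.
Visit kale.
At kale: go right to fig.
  At fig: go left to elm.
    At elm: go left to aster.
      At aster: no left child.
      Visit aster.
      At aster: go right to pear.
        pear is a leaf — visit pear.
    Visit elm.
    At elm: go right to tulip.
      At tulip: go left to cedar.
        cedar is a leaf — visit cedar.
      Visit tulip.
      At tulip: go right to daisy.
        At daisy: no left child.
        Visit daisy.
        At daisy: go right to fern.
          fern is a leaf — visit fern.
  Visit fig.
  At fig: go right to iris.
    At iris: go left to rose.
      rose is a leaf — visit rose.
    Visit iris.
    At iris: go right to ivy.
      At ivy: go left to sage.
        At sage: go left to fir.
          At fir: go left to mint.
            mint is a leaf — visit mint.
          Visit fir.
          At fir: no right child.
        Visit sage.
        At sage: no right child.
      Visit ivy.
      At ivy: no right child.
Full in-order sequence: kale, aster, pear, elm, cedar, tulip, daisy, fern, fig, rose, iris, mint, fir, sage, ivy.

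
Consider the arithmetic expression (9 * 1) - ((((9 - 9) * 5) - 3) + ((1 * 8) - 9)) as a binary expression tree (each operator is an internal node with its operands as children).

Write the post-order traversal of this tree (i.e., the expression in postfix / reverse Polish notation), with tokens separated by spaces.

Post-order on an expression tree gives postfix notation: for each operator, emit left operand, right operand, then the operator.

9 1 * 9 9 - 5 * 3 - 1 8 * 9 - + -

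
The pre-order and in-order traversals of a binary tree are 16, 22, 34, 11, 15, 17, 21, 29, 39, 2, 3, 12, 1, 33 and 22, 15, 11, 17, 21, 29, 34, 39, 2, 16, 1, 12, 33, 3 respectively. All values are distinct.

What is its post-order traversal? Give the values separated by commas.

15, 29, 21, 17, 11, 2, 39, 34, 22, 1, 33, 12, 3, 16

The first element of pre-order is the root; it splits in-order into left and right subtrees.
Root 16: left subtree has 9 nodes {22, 15, 11, 17, 21, 29, 34, 39, 2}, right has 4 {1, 12, 33, 3}.
  Root 22: left subtree has 0 nodes { }, right has 8 {15, 11, 17, 21, 29, 34, 39, 2}.
    Root 34: left subtree has 5 nodes {15, 11, 17, 21, 29}, right has 2 {39, 2}.
      Root 11: left subtree has 1 node {15}, right has 3 {17, 21, 29}.
        Root 17: left subtree has 0 nodes { }, right has 2 {21, 29}.
          Root 21: left subtree has 0 nodes { }, right has 1 {29}.
      Root 39: left subtree has 0 nodes { }, right has 1 {2}.
  Root 3: left subtree has 3 nodes {1, 12, 33}, right has 0 { }.
    Root 12: left subtree has 1 node {1}, right has 1 {33}.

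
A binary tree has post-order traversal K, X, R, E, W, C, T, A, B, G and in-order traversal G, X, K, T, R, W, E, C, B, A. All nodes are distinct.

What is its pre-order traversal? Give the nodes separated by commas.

G, B, T, X, K, C, W, R, E, A

The last element of post-order is the root; it splits in-order into left and right subtrees.
Root G: left subtree has 0 nodes { }, right has 9 {X, K, T, R, W, E, C, B, A}.
  Root B: left subtree has 7 nodes {X, K, T, R, W, E, C}, right has 1 {A}.
    Root T: left subtree has 2 nodes {X, K}, right has 4 {R, W, E, C}.
      Root X: left subtree has 0 nodes { }, right has 1 {K}.
      Root C: left subtree has 3 nodes {R, W, E}, right has 0 { }.
        Root W: left subtree has 1 node {R}, right has 1 {E}.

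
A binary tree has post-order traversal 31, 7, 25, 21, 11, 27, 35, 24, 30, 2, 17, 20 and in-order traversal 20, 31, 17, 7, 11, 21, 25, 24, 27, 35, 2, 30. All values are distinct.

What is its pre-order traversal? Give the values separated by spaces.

20 17 31 2 24 11 7 21 25 35 27 30

The last element of post-order is the root; it splits in-order into left and right subtrees.
Root 20: left subtree has 0 nodes { }, right has 11 {31, 17, 7, 11, 21, 25, 24, 27, 35, 2, 30}.
  Root 17: left subtree has 1 node {31}, right has 9 {7, 11, 21, 25, 24, 27, 35, 2, 30}.
    Root 2: left subtree has 7 nodes {7, 11, 21, 25, 24, 27, 35}, right has 1 {30}.
      Root 24: left subtree has 4 nodes {7, 11, 21, 25}, right has 2 {27, 35}.
        Root 11: left subtree has 1 node {7}, right has 2 {21, 25}.
          Root 21: left subtree has 0 nodes { }, right has 1 {25}.
        Root 35: left subtree has 1 node {27}, right has 0 { }.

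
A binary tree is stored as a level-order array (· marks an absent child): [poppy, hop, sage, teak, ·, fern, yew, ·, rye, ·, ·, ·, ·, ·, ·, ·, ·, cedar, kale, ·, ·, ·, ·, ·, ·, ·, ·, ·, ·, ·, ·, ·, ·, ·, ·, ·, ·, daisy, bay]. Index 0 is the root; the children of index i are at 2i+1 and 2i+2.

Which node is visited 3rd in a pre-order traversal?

teak

Pre-order visits the node, then its left subtree, then its right subtree.
Visit poppy.
At poppy: go left to hop.
  Visit hop.
  At hop: go left to teak.
    Visit teak.
    At teak: no left child.
    At teak: go right to rye.
      Visit rye.
      At rye: go left to cedar.
        cedar is a leaf — visit cedar.
      At rye: go right to kale.
        Visit kale.
        At kale: go left to daisy.
          daisy is a leaf — visit daisy.
        At kale: go right to bay.
          bay is a leaf — visit bay.
  At hop: no right child.
At poppy: go right to sage.
  Visit sage.
  At sage: go left to fern.
    fern is a leaf — visit fern.
  At sage: go right to yew.
    yew is a leaf — visit yew.
Full pre-order sequence: poppy, hop, teak, rye, cedar, kale, daisy, bay, sage, fern, yew.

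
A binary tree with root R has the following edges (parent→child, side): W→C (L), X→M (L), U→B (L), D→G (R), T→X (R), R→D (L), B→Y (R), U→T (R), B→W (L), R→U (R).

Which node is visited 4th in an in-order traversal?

In-order visits the left subtree, then the node, then the right subtree.
At R: go left to D.
  At D: no left child.
  Visit D.
  At D: go right to G.
    G is a leaf — visit G.
Visit R.
At R: go right to U.
  At U: go left to B.
    At B: go left to W.
      At W: go left to C.
        C is a leaf — visit C.
      Visit W.
      At W: no right child.
    Visit B.
    At B: go right to Y.
      Y is a leaf — visit Y.
  Visit U.
  At U: go right to T.
    At T: no left child.
    Visit T.
    At T: go right to X.
      At X: go left to M.
        M is a leaf — visit M.
      Visit X.
      At X: no right child.
Full in-order sequence: D, G, R, C, W, B, Y, U, T, M, X.

C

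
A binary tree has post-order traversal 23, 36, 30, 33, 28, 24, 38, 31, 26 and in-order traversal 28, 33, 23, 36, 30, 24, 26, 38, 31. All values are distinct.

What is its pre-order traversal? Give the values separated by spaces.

26 24 28 33 30 36 23 31 38

The last element of post-order is the root; it splits in-order into left and right subtrees.
Root 26: left subtree has 6 nodes {28, 33, 23, 36, 30, 24}, right has 2 {38, 31}.
  Root 24: left subtree has 5 nodes {28, 33, 23, 36, 30}, right has 0 { }.
    Root 28: left subtree has 0 nodes { }, right has 4 {33, 23, 36, 30}.
      Root 33: left subtree has 0 nodes { }, right has 3 {23, 36, 30}.
        Root 30: left subtree has 2 nodes {23, 36}, right has 0 { }.
          Root 36: left subtree has 1 node {23}, right has 0 { }.
  Root 31: left subtree has 1 node {38}, right has 0 { }.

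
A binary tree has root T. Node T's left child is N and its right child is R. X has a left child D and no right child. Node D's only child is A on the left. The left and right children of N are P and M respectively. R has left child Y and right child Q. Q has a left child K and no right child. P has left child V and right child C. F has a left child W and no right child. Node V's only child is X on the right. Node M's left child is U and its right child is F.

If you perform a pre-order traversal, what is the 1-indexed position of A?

7

Pre-order visits the node, then its left subtree, then its right subtree.
Visit T.
At T: go left to N.
  Visit N.
  At N: go left to P.
    Visit P.
    At P: go left to V.
      Visit V.
      At V: no left child.
      At V: go right to X.
        Visit X.
        At X: go left to D.
          Visit D.
          At D: go left to A.
            A is a leaf — visit A.
          At D: no right child.
        At X: no right child.
    At P: go right to C.
      C is a leaf — visit C.
  At N: go right to M.
    Visit M.
    At M: go left to U.
      U is a leaf — visit U.
    At M: go right to F.
      Visit F.
      At F: go left to W.
        W is a leaf — visit W.
      At F: no right child.
At T: go right to R.
  Visit R.
  At R: go left to Y.
    Y is a leaf — visit Y.
  At R: go right to Q.
    Visit Q.
    At Q: go left to K.
      K is a leaf — visit K.
    At Q: no right child.
Full pre-order sequence: T, N, P, V, X, D, A, C, M, U, F, W, R, Y, Q, K.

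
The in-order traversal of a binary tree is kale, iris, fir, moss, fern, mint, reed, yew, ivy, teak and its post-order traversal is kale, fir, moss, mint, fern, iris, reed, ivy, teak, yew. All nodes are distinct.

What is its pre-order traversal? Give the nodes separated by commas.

yew, reed, iris, kale, fern, moss, fir, mint, teak, ivy

The last element of post-order is the root; it splits in-order into left and right subtrees.
Root yew: left subtree has 7 nodes {kale, iris, fir, moss, fern, mint, reed}, right has 2 {ivy, teak}.
  Root reed: left subtree has 6 nodes {kale, iris, fir, moss, fern, mint}, right has 0 { }.
    Root iris: left subtree has 1 node {kale}, right has 4 {fir, moss, fern, mint}.
      Root fern: left subtree has 2 nodes {fir, moss}, right has 1 {mint}.
        Root moss: left subtree has 1 node {fir}, right has 0 { }.
  Root teak: left subtree has 1 node {ivy}, right has 0 { }.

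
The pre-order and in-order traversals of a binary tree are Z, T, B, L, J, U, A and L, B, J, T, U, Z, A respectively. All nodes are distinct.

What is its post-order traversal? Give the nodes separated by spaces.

L J B U T A Z

The first element of pre-order is the root; it splits in-order into left and right subtrees.
Root Z: left subtree has 5 nodes {L, B, J, T, U}, right has 1 {A}.
  Root T: left subtree has 3 nodes {L, B, J}, right has 1 {U}.
    Root B: left subtree has 1 node {L}, right has 1 {J}.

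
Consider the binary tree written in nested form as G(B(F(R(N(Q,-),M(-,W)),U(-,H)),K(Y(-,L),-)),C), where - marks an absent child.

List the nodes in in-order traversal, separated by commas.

In-order visits the left subtree, then the node, then the right subtree.
At G: go left to B.
  At B: go left to F.
    At F: go left to R.
      At R: go left to N.
        At N: go left to Q.
          Q is a leaf — visit Q.
        Visit N.
        At N: no right child.
      Visit R.
      At R: go right to M.
        At M: no left child.
        Visit M.
        At M: go right to W.
          W is a leaf — visit W.
    Visit F.
    At F: go right to U.
      At U: no left child.
      Visit U.
      At U: go right to H.
        H is a leaf — visit H.
  Visit B.
  At B: go right to K.
    At K: go left to Y.
      At Y: no left child.
      Visit Y.
      At Y: go right to L.
        L is a leaf — visit L.
    Visit K.
    At K: no right child.
Visit G.
At G: go right to C.
  C is a leaf — visit C.

Q, N, R, M, W, F, U, H, B, Y, L, K, G, C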